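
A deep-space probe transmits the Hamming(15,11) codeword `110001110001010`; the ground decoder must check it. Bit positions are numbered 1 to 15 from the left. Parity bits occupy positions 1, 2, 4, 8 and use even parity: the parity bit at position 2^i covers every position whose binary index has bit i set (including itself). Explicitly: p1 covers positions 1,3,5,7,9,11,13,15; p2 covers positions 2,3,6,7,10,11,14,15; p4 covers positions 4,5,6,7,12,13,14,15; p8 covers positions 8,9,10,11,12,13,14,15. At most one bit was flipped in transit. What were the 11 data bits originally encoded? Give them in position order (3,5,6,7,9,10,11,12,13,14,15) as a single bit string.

s1: b1⊕b3⊕b5⊕b7⊕b9⊕b11⊕b13⊕b15 = 1⊕0⊕0⊕1⊕0⊕0⊕0⊕0 = 0
s2: b2⊕b3⊕b6⊕b7⊕b10⊕b11⊕b14⊕b15 = 1⊕0⊕1⊕1⊕0⊕0⊕1⊕0 = 0
s4: b4⊕b5⊕b6⊕b7⊕b12⊕b13⊕b14⊕b15 = 0⊕0⊕1⊕1⊕1⊕0⊕1⊕0 = 0
s8: b8⊕b9⊕b10⊕b11⊕b12⊕b13⊕b14⊕b15 = 1⊕0⊕0⊕0⊕1⊕0⊕1⊕0 = 1
Syndrome (s8...s1) = 1000 → position 8.
Flip bit 8: corrected codeword = 110001100001010
Data bits at positions 3,5,6,7,9,10,11,12,13,14,15: 00110001010

00110001010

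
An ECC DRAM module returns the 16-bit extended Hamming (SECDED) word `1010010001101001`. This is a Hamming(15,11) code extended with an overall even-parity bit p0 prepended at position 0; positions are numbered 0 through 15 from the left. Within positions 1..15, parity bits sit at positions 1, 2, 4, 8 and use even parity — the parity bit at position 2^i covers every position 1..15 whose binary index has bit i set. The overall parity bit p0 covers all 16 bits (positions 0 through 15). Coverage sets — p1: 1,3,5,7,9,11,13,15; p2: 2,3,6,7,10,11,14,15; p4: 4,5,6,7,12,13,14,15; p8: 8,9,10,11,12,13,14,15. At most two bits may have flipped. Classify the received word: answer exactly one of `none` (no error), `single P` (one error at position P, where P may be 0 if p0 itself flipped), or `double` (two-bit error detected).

s1: b1⊕b3⊕b5⊕b7⊕b9⊕b11⊕b13⊕b15 = 0⊕0⊕1⊕0⊕1⊕0⊕0⊕1 = 1
s2: b2⊕b3⊕b6⊕b7⊕b10⊕b11⊕b14⊕b15 = 1⊕0⊕0⊕0⊕1⊕0⊕0⊕1 = 1
s4: b4⊕b5⊕b6⊕b7⊕b12⊕b13⊕b14⊕b15 = 0⊕1⊕0⊕0⊕1⊕0⊕0⊕1 = 1
s8: b8⊕b9⊕b10⊕b11⊕b12⊕b13⊕b14⊕b15 = 0⊕1⊕1⊕0⊕1⊕0⊕0⊕1 = 0
Syndrome (s8...s1) = 0111 → position 7.
Overall parity (XOR of all 16 bits, including p0): 1⊕0⊕1⊕0⊕0⊕1⊕0⊕0⊕0⊕1⊕1⊕0⊕1⊕0⊕0⊕1 = 1
Overall=1, syndrome position=7 → single-bit error at position 7.

single 7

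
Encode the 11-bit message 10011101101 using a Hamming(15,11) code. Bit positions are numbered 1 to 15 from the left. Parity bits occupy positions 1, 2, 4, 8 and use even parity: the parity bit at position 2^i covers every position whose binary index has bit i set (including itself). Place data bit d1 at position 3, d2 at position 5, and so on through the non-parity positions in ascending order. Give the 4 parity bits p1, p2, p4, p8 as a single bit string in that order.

1001

Place data bits at non-power-of-two positions: b3=1, b5=0, b6=0, b7=1, b9=1, b10=1, b11=0, b12=1, b13=1, b14=0, b15=1.
p1 = XOR of data positions {3,5,7,9,11,13,15} = 1⊕0⊕1⊕1⊕0⊕1⊕1 = 1
p2 = XOR of data positions {3,6,7,10,11,14,15} = 1⊕0⊕1⊕1⊕0⊕0⊕1 = 0
p4 = XOR of data positions {5,6,7,12,13,14,15} = 0⊕0⊕1⊕1⊕1⊕0⊕1 = 0
p8 = XOR of data positions {9,10,11,12,13,14,15} = 1⊕1⊕0⊕1⊕1⊕0⊕1 = 1
Parity bits p1,p2,p4,p8 = 1001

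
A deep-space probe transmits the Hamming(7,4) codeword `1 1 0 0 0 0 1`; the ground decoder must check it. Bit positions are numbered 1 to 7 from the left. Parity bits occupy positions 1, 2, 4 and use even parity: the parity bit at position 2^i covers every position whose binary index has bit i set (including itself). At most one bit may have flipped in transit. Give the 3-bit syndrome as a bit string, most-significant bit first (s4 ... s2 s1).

s1: b1⊕b3⊕b5⊕b7 = 1⊕0⊕0⊕1 = 0
s2: b2⊕b3⊕b6⊕b7 = 1⊕0⊕0⊕1 = 0
s4: b4⊕b5⊕b6⊕b7 = 0⊕0⊕0⊕1 = 1
Syndrome (s4...s1) = 100 → position 4.

100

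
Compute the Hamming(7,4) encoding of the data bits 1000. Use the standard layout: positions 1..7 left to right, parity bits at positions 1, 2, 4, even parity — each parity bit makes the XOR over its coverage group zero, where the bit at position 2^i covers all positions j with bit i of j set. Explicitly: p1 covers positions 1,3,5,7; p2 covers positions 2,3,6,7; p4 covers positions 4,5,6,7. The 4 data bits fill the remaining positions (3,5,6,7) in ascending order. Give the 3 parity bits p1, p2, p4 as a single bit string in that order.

110

Place data bits at non-power-of-two positions: b3=1, b5=0, b6=0, b7=0.
p1 = XOR of data positions {3,5,7} = 1⊕0⊕0 = 1
p2 = XOR of data positions {3,6,7} = 1⊕0⊕0 = 1
p4 = XOR of data positions {5,6,7} = 0⊕0⊕0 = 0
Parity bits p1,p2,p4 = 110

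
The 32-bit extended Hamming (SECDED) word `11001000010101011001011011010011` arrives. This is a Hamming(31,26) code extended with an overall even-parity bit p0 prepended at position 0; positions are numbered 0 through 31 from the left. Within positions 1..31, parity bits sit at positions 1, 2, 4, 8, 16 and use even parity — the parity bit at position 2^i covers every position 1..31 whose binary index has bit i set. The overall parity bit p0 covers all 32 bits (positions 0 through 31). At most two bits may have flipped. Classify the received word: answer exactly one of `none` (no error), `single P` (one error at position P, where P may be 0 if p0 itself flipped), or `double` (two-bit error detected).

double

s1: b1⊕b3⊕b5⊕b7⊕b9⊕b11⊕b13⊕b15⊕b17⊕b19⊕b21⊕b23⊕b25⊕b27⊕b29⊕b31 = 1⊕0⊕0⊕0⊕1⊕1⊕1⊕1⊕0⊕1⊕1⊕0⊕1⊕1⊕0⊕1 = 0
s2: b2⊕b3⊕b6⊕b7⊕b10⊕b11⊕b14⊕b15⊕b18⊕b19⊕b22⊕b23⊕b26⊕b27⊕b30⊕b31 = 0⊕0⊕0⊕0⊕0⊕1⊕0⊕1⊕0⊕1⊕1⊕0⊕0⊕1⊕1⊕1 = 1
s4: b4⊕b5⊕b6⊕b7⊕b12⊕b13⊕b14⊕b15⊕b20⊕b21⊕b22⊕b23⊕b28⊕b29⊕b30⊕b31 = 1⊕0⊕0⊕0⊕0⊕1⊕0⊕1⊕0⊕1⊕1⊕0⊕0⊕0⊕1⊕1 = 1
s8: b8⊕b9⊕b10⊕b11⊕b12⊕b13⊕b14⊕b15⊕b24⊕b25⊕b26⊕b27⊕b28⊕b29⊕b30⊕b31 = 0⊕1⊕0⊕1⊕0⊕1⊕0⊕1⊕1⊕1⊕0⊕1⊕0⊕0⊕1⊕1 = 1
s16: b16⊕b17⊕b18⊕b19⊕b20⊕b21⊕b22⊕b23⊕b24⊕b25⊕b26⊕b27⊕b28⊕b29⊕b30⊕b31 = 1⊕0⊕0⊕1⊕0⊕1⊕1⊕0⊕1⊕1⊕0⊕1⊕0⊕0⊕1⊕1 = 1
Syndrome (s16...s1) = 11110 → position 30.
Overall parity (XOR of all 32 bits, including p0): 1⊕1⊕0⊕0⊕1⊕0⊕0⊕0⊕0⊕1⊕0⊕1⊕0⊕1⊕0⊕1⊕1⊕0⊕0⊕1⊕0⊕1⊕1⊕0⊕1⊕1⊕0⊕1⊕0⊕0⊕1⊕1 = 0
Overall=0, syndrome position=30 → double-bit error detected (uncorrectable).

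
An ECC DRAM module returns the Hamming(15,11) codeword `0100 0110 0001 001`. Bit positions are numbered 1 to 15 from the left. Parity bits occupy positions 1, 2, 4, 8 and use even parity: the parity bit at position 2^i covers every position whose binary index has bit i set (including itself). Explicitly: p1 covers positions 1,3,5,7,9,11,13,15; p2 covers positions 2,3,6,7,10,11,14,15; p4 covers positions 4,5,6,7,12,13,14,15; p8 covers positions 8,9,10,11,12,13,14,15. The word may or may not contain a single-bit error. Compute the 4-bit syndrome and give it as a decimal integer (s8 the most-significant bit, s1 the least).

s1: b1⊕b3⊕b5⊕b7⊕b9⊕b11⊕b13⊕b15 = 0⊕0⊕0⊕1⊕0⊕0⊕0⊕1 = 0
s2: b2⊕b3⊕b6⊕b7⊕b10⊕b11⊕b14⊕b15 = 1⊕0⊕1⊕1⊕0⊕0⊕0⊕1 = 0
s4: b4⊕b5⊕b6⊕b7⊕b12⊕b13⊕b14⊕b15 = 0⊕0⊕1⊕1⊕1⊕0⊕0⊕1 = 0
s8: b8⊕b9⊕b10⊕b11⊕b12⊕b13⊕b14⊕b15 = 0⊕0⊕0⊕0⊕1⊕0⊕0⊕1 = 0
Syndrome (s8...s1) = 0000 → position 0 (no error).

0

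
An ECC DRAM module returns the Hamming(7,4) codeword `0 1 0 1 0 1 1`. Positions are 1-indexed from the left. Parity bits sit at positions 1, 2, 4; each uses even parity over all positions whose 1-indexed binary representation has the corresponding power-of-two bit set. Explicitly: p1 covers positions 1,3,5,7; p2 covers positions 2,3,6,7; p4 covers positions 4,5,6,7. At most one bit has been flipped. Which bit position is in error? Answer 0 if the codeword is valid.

s1: b1⊕b3⊕b5⊕b7 = 0⊕0⊕0⊕1 = 1
s2: b2⊕b3⊕b6⊕b7 = 1⊕0⊕1⊕1 = 1
s4: b4⊕b5⊕b6⊕b7 = 1⊕0⊕1⊕1 = 1
Syndrome (s4...s1) = 111 → position 7.

7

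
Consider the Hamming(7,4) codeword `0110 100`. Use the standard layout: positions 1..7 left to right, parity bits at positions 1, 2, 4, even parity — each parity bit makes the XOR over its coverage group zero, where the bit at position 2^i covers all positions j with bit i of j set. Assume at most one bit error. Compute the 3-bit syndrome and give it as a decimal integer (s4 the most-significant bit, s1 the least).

s1: b1⊕b3⊕b5⊕b7 = 0⊕1⊕1⊕0 = 0
s2: b2⊕b3⊕b6⊕b7 = 1⊕1⊕0⊕0 = 0
s4: b4⊕b5⊕b6⊕b7 = 0⊕1⊕0⊕0 = 1
Syndrome (s4...s1) = 100 → position 4.

4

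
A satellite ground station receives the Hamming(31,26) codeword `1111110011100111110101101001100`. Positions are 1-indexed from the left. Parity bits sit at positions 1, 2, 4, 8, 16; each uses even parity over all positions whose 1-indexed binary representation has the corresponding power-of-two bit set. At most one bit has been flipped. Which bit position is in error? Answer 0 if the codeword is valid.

16

s1: b1⊕b3⊕b5⊕b7⊕b9⊕b11⊕b13⊕b15⊕b17⊕b19⊕b21⊕b23⊕b25⊕b27⊕b29⊕b31 = 1⊕1⊕1⊕0⊕1⊕1⊕0⊕1⊕1⊕0⊕0⊕1⊕1⊕0⊕1⊕0 = 0
s2: b2⊕b3⊕b6⊕b7⊕b10⊕b11⊕b14⊕b15⊕b18⊕b19⊕b22⊕b23⊕b26⊕b27⊕b30⊕b31 = 1⊕1⊕1⊕0⊕1⊕1⊕1⊕1⊕1⊕0⊕1⊕1⊕0⊕0⊕0⊕0 = 0
s4: b4⊕b5⊕b6⊕b7⊕b12⊕b13⊕b14⊕b15⊕b20⊕b21⊕b22⊕b23⊕b28⊕b29⊕b30⊕b31 = 1⊕1⊕1⊕0⊕0⊕0⊕1⊕1⊕1⊕0⊕1⊕1⊕1⊕1⊕0⊕0 = 0
s8: b8⊕b9⊕b10⊕b11⊕b12⊕b13⊕b14⊕b15⊕b24⊕b25⊕b26⊕b27⊕b28⊕b29⊕b30⊕b31 = 0⊕1⊕1⊕1⊕0⊕0⊕1⊕1⊕0⊕1⊕0⊕0⊕1⊕1⊕0⊕0 = 0
s16: b16⊕b17⊕b18⊕b19⊕b20⊕b21⊕b22⊕b23⊕b24⊕b25⊕b26⊕b27⊕b28⊕b29⊕b30⊕b31 = 1⊕1⊕1⊕0⊕1⊕0⊕1⊕1⊕0⊕1⊕0⊕0⊕1⊕1⊕0⊕0 = 1
Syndrome (s16...s1) = 10000 → position 16.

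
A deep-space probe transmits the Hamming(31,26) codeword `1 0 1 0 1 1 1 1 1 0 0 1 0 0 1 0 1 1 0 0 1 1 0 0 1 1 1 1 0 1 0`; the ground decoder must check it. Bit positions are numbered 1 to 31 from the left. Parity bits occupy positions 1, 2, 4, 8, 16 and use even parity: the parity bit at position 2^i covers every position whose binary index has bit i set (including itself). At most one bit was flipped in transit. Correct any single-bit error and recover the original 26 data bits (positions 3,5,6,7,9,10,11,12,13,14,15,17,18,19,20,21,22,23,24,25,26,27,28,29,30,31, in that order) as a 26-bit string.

11111001001110011001111000

s1: b1⊕b3⊕b5⊕b7⊕b9⊕b11⊕b13⊕b15⊕b17⊕b19⊕b21⊕b23⊕b25⊕b27⊕b29⊕b31 = 1⊕1⊕1⊕1⊕1⊕0⊕0⊕1⊕1⊕0⊕1⊕0⊕1⊕1⊕0⊕0 = 0
s2: b2⊕b3⊕b6⊕b7⊕b10⊕b11⊕b14⊕b15⊕b18⊕b19⊕b22⊕b23⊕b26⊕b27⊕b30⊕b31 = 0⊕1⊕1⊕1⊕0⊕0⊕0⊕1⊕1⊕0⊕1⊕0⊕1⊕1⊕1⊕0 = 1
s4: b4⊕b5⊕b6⊕b7⊕b12⊕b13⊕b14⊕b15⊕b20⊕b21⊕b22⊕b23⊕b28⊕b29⊕b30⊕b31 = 0⊕1⊕1⊕1⊕1⊕0⊕0⊕1⊕0⊕1⊕1⊕0⊕1⊕0⊕1⊕0 = 1
s8: b8⊕b9⊕b10⊕b11⊕b12⊕b13⊕b14⊕b15⊕b24⊕b25⊕b26⊕b27⊕b28⊕b29⊕b30⊕b31 = 1⊕1⊕0⊕0⊕1⊕0⊕0⊕1⊕0⊕1⊕1⊕1⊕1⊕0⊕1⊕0 = 1
s16: b16⊕b17⊕b18⊕b19⊕b20⊕b21⊕b22⊕b23⊕b24⊕b25⊕b26⊕b27⊕b28⊕b29⊕b30⊕b31 = 0⊕1⊕1⊕0⊕0⊕1⊕1⊕0⊕0⊕1⊕1⊕1⊕1⊕0⊕1⊕0 = 1
Syndrome (s16...s1) = 11110 → position 30.
Flip bit 30: corrected codeword = 1010111110010010110011001111000
Data bits at positions 3,5,6,7,9,10,11,12,13,14,15,17,18,19,20,21,22,23,24,25,26,27,28,29,30,31: 11111001001110011001111000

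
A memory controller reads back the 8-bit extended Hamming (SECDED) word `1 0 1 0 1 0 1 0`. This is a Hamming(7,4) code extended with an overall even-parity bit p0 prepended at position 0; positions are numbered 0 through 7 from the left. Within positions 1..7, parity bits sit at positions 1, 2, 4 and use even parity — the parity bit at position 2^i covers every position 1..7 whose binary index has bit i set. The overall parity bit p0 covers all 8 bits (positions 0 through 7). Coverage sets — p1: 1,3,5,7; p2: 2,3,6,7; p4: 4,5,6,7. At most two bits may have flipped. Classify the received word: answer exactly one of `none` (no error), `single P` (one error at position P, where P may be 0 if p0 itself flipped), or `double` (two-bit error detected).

none

s1: b1⊕b3⊕b5⊕b7 = 0⊕0⊕0⊕0 = 0
s2: b2⊕b3⊕b6⊕b7 = 1⊕0⊕1⊕0 = 0
s4: b4⊕b5⊕b6⊕b7 = 1⊕0⊕1⊕0 = 0
Syndrome (s4...s1) = 000 → position 0 (no error).
Overall parity (XOR of all 8 bits, including p0): 1⊕0⊕1⊕0⊕1⊕0⊕1⊕0 = 0
Overall=0, syndrome position=0 → no error.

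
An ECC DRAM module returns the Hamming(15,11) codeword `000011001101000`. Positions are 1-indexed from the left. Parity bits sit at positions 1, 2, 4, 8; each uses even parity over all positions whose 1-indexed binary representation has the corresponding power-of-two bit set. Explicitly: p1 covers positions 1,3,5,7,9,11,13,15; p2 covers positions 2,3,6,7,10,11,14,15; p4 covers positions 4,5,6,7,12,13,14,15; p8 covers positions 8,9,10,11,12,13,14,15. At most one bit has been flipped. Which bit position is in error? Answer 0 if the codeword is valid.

s1: b1⊕b3⊕b5⊕b7⊕b9⊕b11⊕b13⊕b15 = 0⊕0⊕1⊕0⊕1⊕0⊕0⊕0 = 0
s2: b2⊕b3⊕b6⊕b7⊕b10⊕b11⊕b14⊕b15 = 0⊕0⊕1⊕0⊕1⊕0⊕0⊕0 = 0
s4: b4⊕b5⊕b6⊕b7⊕b12⊕b13⊕b14⊕b15 = 0⊕1⊕1⊕0⊕1⊕0⊕0⊕0 = 1
s8: b8⊕b9⊕b10⊕b11⊕b12⊕b13⊕b14⊕b15 = 0⊕1⊕1⊕0⊕1⊕0⊕0⊕0 = 1
Syndrome (s8...s1) = 1100 → position 12.

12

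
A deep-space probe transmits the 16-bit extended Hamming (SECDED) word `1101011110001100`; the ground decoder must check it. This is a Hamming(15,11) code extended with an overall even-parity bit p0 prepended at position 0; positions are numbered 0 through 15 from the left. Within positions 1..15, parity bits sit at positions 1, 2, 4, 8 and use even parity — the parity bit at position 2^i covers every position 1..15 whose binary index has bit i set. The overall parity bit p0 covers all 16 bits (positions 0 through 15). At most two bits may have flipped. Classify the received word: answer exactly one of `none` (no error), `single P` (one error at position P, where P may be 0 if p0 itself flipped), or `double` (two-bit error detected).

s1: b1⊕b3⊕b5⊕b7⊕b9⊕b11⊕b13⊕b15 = 1⊕1⊕1⊕1⊕0⊕0⊕1⊕0 = 1
s2: b2⊕b3⊕b6⊕b7⊕b10⊕b11⊕b14⊕b15 = 0⊕1⊕1⊕1⊕0⊕0⊕0⊕0 = 1
s4: b4⊕b5⊕b6⊕b7⊕b12⊕b13⊕b14⊕b15 = 0⊕1⊕1⊕1⊕1⊕1⊕0⊕0 = 1
s8: b8⊕b9⊕b10⊕b11⊕b12⊕b13⊕b14⊕b15 = 1⊕0⊕0⊕0⊕1⊕1⊕0⊕0 = 1
Syndrome (s8...s1) = 1111 → position 15.
Overall parity (XOR of all 16 bits, including p0): 1⊕1⊕0⊕1⊕0⊕1⊕1⊕1⊕1⊕0⊕0⊕0⊕1⊕1⊕0⊕0 = 1
Overall=1, syndrome position=15 → single-bit error at position 15.

single 15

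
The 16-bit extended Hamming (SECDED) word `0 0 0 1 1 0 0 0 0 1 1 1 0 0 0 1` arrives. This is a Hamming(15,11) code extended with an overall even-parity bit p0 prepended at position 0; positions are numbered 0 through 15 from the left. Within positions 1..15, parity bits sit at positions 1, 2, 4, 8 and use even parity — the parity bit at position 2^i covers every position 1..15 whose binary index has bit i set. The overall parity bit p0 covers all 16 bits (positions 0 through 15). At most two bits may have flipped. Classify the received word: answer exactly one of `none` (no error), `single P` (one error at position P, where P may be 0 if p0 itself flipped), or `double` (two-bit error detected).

s1: b1⊕b3⊕b5⊕b7⊕b9⊕b11⊕b13⊕b15 = 0⊕1⊕0⊕0⊕1⊕1⊕0⊕1 = 0
s2: b2⊕b3⊕b6⊕b7⊕b10⊕b11⊕b14⊕b15 = 0⊕1⊕0⊕0⊕1⊕1⊕0⊕1 = 0
s4: b4⊕b5⊕b6⊕b7⊕b12⊕b13⊕b14⊕b15 = 1⊕0⊕0⊕0⊕0⊕0⊕0⊕1 = 0
s8: b8⊕b9⊕b10⊕b11⊕b12⊕b13⊕b14⊕b15 = 0⊕1⊕1⊕1⊕0⊕0⊕0⊕1 = 0
Syndrome (s8...s1) = 0000 → position 0 (no error).
Overall parity (XOR of all 16 bits, including p0): 0⊕0⊕0⊕1⊕1⊕0⊕0⊕0⊕0⊕1⊕1⊕1⊕0⊕0⊕0⊕1 = 0
Overall=0, syndrome position=0 → no error.

none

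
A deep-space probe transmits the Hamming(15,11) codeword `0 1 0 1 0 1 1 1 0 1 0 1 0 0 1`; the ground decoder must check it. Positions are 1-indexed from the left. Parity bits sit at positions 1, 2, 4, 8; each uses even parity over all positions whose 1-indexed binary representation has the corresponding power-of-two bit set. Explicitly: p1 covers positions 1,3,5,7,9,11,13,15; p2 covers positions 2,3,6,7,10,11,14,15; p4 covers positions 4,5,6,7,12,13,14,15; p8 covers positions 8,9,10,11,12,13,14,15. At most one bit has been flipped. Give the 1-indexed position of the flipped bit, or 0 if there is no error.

6

s1: b1⊕b3⊕b5⊕b7⊕b9⊕b11⊕b13⊕b15 = 0⊕0⊕0⊕1⊕0⊕0⊕0⊕1 = 0
s2: b2⊕b3⊕b6⊕b7⊕b10⊕b11⊕b14⊕b15 = 1⊕0⊕1⊕1⊕1⊕0⊕0⊕1 = 1
s4: b4⊕b5⊕b6⊕b7⊕b12⊕b13⊕b14⊕b15 = 1⊕0⊕1⊕1⊕1⊕0⊕0⊕1 = 1
s8: b8⊕b9⊕b10⊕b11⊕b12⊕b13⊕b14⊕b15 = 1⊕0⊕1⊕0⊕1⊕0⊕0⊕1 = 0
Syndrome (s8...s1) = 0110 → position 6.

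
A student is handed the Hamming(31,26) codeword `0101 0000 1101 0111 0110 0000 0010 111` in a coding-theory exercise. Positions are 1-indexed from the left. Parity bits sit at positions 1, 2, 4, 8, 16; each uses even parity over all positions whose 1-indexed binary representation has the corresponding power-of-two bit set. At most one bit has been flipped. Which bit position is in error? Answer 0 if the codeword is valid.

30

s1: b1⊕b3⊕b5⊕b7⊕b9⊕b11⊕b13⊕b15⊕b17⊕b19⊕b21⊕b23⊕b25⊕b27⊕b29⊕b31 = 0⊕0⊕0⊕0⊕1⊕0⊕0⊕1⊕0⊕1⊕0⊕0⊕0⊕1⊕1⊕1 = 0
s2: b2⊕b3⊕b6⊕b7⊕b10⊕b11⊕b14⊕b15⊕b18⊕b19⊕b22⊕b23⊕b26⊕b27⊕b30⊕b31 = 1⊕0⊕0⊕0⊕1⊕0⊕1⊕1⊕1⊕1⊕0⊕0⊕0⊕1⊕1⊕1 = 1
s4: b4⊕b5⊕b6⊕b7⊕b12⊕b13⊕b14⊕b15⊕b20⊕b21⊕b22⊕b23⊕b28⊕b29⊕b30⊕b31 = 1⊕0⊕0⊕0⊕1⊕0⊕1⊕1⊕0⊕0⊕0⊕0⊕0⊕1⊕1⊕1 = 1
s8: b8⊕b9⊕b10⊕b11⊕b12⊕b13⊕b14⊕b15⊕b24⊕b25⊕b26⊕b27⊕b28⊕b29⊕b30⊕b31 = 0⊕1⊕1⊕0⊕1⊕0⊕1⊕1⊕0⊕0⊕0⊕1⊕0⊕1⊕1⊕1 = 1
s16: b16⊕b17⊕b18⊕b19⊕b20⊕b21⊕b22⊕b23⊕b24⊕b25⊕b26⊕b27⊕b28⊕b29⊕b30⊕b31 = 1⊕0⊕1⊕1⊕0⊕0⊕0⊕0⊕0⊕0⊕0⊕1⊕0⊕1⊕1⊕1 = 1
Syndrome (s16...s1) = 11110 → position 30.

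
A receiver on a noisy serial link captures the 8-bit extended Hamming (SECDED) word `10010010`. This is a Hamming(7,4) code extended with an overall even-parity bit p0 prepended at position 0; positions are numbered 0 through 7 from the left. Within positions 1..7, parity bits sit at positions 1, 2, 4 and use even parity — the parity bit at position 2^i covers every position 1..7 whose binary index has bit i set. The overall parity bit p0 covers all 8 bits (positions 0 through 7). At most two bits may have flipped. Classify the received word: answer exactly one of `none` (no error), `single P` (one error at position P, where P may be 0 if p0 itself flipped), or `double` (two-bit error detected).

s1: b1⊕b3⊕b5⊕b7 = 0⊕1⊕0⊕0 = 1
s2: b2⊕b3⊕b6⊕b7 = 0⊕1⊕1⊕0 = 0
s4: b4⊕b5⊕b6⊕b7 = 0⊕0⊕1⊕0 = 1
Syndrome (s4...s1) = 101 → position 5.
Overall parity (XOR of all 8 bits, including p0): 1⊕0⊕0⊕1⊕0⊕0⊕1⊕0 = 1
Overall=1, syndrome position=5 → single-bit error at position 5.

single 5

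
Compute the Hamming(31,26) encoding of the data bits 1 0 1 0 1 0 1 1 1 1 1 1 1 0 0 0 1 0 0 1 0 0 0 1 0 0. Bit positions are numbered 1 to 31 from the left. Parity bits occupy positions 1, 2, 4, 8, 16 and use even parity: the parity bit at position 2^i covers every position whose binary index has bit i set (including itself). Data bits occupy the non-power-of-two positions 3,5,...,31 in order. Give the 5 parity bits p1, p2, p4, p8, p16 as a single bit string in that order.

01101

Place data bits at non-power-of-two positions: b3=1, b5=0, b6=1, b7=0, b9=1, b10=0, b11=1, b12=1, b13=1, b14=1, b15=1, b17=1, b18=1, b19=0, b20=0, b21=0, b22=1, b23=0, b24=0, b25=1, b26=0, b27=0, b28=0, b29=1, b30=0, b31=0.
p1 = XOR of data positions {3,5,7,9,11,13,15,17,19,21,23,25,27,29,31} = 1⊕0⊕0⊕1⊕1⊕1⊕1⊕1⊕0⊕0⊕0⊕1⊕0⊕1⊕0 = 0
p2 = XOR of data positions {3,6,7,10,11,14,15,18,19,22,23,26,27,30,31} = 1⊕1⊕0⊕0⊕1⊕1⊕1⊕1⊕0⊕1⊕0⊕0⊕0⊕0⊕0 = 1
p4 = XOR of data positions {5,6,7,12,13,14,15,20,21,22,23,28,29,30,31} = 0⊕1⊕0⊕1⊕1⊕1⊕1⊕0⊕0⊕1⊕0⊕0⊕1⊕0⊕0 = 1
p8 = XOR of data positions {9,10,11,12,13,14,15,24,25,26,27,28,29,30,31} = 1⊕0⊕1⊕1⊕1⊕1⊕1⊕0⊕1⊕0⊕0⊕0⊕1⊕0⊕0 = 0
p16 = XOR of data positions {17,18,19,20,21,22,23,24,25,26,27,28,29,30,31} = 1⊕1⊕0⊕0⊕0⊕1⊕0⊕0⊕1⊕0⊕0⊕0⊕1⊕0⊕0 = 1
Parity bits p1,p2,p4,p8,p16 = 01101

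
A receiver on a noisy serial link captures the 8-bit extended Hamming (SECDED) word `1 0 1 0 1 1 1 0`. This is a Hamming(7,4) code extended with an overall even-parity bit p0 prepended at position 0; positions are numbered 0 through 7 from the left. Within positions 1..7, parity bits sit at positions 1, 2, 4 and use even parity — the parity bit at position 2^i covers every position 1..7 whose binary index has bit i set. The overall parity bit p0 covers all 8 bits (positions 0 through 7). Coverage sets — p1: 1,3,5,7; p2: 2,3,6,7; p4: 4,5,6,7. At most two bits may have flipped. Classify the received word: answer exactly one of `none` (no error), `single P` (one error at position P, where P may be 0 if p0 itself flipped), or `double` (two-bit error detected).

s1: b1⊕b3⊕b5⊕b7 = 0⊕0⊕1⊕0 = 1
s2: b2⊕b3⊕b6⊕b7 = 1⊕0⊕1⊕0 = 0
s4: b4⊕b5⊕b6⊕b7 = 1⊕1⊕1⊕0 = 1
Syndrome (s4...s1) = 101 → position 5.
Overall parity (XOR of all 8 bits, including p0): 1⊕0⊕1⊕0⊕1⊕1⊕1⊕0 = 1
Overall=1, syndrome position=5 → single-bit error at position 5.

single 5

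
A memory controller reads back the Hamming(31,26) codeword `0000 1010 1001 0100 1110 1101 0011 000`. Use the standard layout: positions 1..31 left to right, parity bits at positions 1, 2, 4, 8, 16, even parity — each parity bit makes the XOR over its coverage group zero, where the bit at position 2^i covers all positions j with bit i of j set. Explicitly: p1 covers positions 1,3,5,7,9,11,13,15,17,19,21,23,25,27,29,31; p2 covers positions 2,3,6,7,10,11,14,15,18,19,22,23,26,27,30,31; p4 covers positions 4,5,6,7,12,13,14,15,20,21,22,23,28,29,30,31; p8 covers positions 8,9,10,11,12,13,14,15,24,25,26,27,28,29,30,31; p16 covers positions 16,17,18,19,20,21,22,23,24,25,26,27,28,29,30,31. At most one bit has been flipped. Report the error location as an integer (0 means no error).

5

s1: b1⊕b3⊕b5⊕b7⊕b9⊕b11⊕b13⊕b15⊕b17⊕b19⊕b21⊕b23⊕b25⊕b27⊕b29⊕b31 = 0⊕0⊕1⊕1⊕1⊕0⊕0⊕0⊕1⊕1⊕1⊕0⊕0⊕1⊕0⊕0 = 1
s2: b2⊕b3⊕b6⊕b7⊕b10⊕b11⊕b14⊕b15⊕b18⊕b19⊕b22⊕b23⊕b26⊕b27⊕b30⊕b31 = 0⊕0⊕0⊕1⊕0⊕0⊕1⊕0⊕1⊕1⊕1⊕0⊕0⊕1⊕0⊕0 = 0
s4: b4⊕b5⊕b6⊕b7⊕b12⊕b13⊕b14⊕b15⊕b20⊕b21⊕b22⊕b23⊕b28⊕b29⊕b30⊕b31 = 0⊕1⊕0⊕1⊕1⊕0⊕1⊕0⊕0⊕1⊕1⊕0⊕1⊕0⊕0⊕0 = 1
s8: b8⊕b9⊕b10⊕b11⊕b12⊕b13⊕b14⊕b15⊕b24⊕b25⊕b26⊕b27⊕b28⊕b29⊕b30⊕b31 = 0⊕1⊕0⊕0⊕1⊕0⊕1⊕0⊕1⊕0⊕0⊕1⊕1⊕0⊕0⊕0 = 0
s16: b16⊕b17⊕b18⊕b19⊕b20⊕b21⊕b22⊕b23⊕b24⊕b25⊕b26⊕b27⊕b28⊕b29⊕b30⊕b31 = 0⊕1⊕1⊕1⊕0⊕1⊕1⊕0⊕1⊕0⊕0⊕1⊕1⊕0⊕0⊕0 = 0
Syndrome (s16...s1) = 00101 → position 5.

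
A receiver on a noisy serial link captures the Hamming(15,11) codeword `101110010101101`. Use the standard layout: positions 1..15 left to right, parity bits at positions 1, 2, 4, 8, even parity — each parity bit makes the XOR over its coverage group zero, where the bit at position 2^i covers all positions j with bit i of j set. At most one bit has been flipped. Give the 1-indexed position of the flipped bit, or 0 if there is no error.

s1: b1⊕b3⊕b5⊕b7⊕b9⊕b11⊕b13⊕b15 = 1⊕1⊕1⊕0⊕0⊕0⊕1⊕1 = 1
s2: b2⊕b3⊕b6⊕b7⊕b10⊕b11⊕b14⊕b15 = 0⊕1⊕0⊕0⊕1⊕0⊕0⊕1 = 1
s4: b4⊕b5⊕b6⊕b7⊕b12⊕b13⊕b14⊕b15 = 1⊕1⊕0⊕0⊕1⊕1⊕0⊕1 = 1
s8: b8⊕b9⊕b10⊕b11⊕b12⊕b13⊕b14⊕b15 = 1⊕0⊕1⊕0⊕1⊕1⊕0⊕1 = 1
Syndrome (s8...s1) = 1111 → position 15.

15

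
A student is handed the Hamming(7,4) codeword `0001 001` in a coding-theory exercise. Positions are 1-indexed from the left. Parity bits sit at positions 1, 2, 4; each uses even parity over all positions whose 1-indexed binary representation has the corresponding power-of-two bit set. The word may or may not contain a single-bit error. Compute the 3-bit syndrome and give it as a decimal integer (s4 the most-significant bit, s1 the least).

s1: b1⊕b3⊕b5⊕b7 = 0⊕0⊕0⊕1 = 1
s2: b2⊕b3⊕b6⊕b7 = 0⊕0⊕0⊕1 = 1
s4: b4⊕b5⊕b6⊕b7 = 1⊕0⊕0⊕1 = 0
Syndrome (s4...s1) = 011 → position 3.

3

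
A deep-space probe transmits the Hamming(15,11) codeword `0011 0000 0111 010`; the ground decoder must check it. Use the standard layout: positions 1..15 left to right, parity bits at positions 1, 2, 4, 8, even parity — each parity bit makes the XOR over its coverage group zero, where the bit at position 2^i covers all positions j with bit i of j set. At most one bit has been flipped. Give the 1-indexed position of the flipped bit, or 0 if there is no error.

s1: b1⊕b3⊕b5⊕b7⊕b9⊕b11⊕b13⊕b15 = 0⊕1⊕0⊕0⊕0⊕1⊕0⊕0 = 0
s2: b2⊕b3⊕b6⊕b7⊕b10⊕b11⊕b14⊕b15 = 0⊕1⊕0⊕0⊕1⊕1⊕1⊕0 = 0
s4: b4⊕b5⊕b6⊕b7⊕b12⊕b13⊕b14⊕b15 = 1⊕0⊕0⊕0⊕1⊕0⊕1⊕0 = 1
s8: b8⊕b9⊕b10⊕b11⊕b12⊕b13⊕b14⊕b15 = 0⊕0⊕1⊕1⊕1⊕0⊕1⊕0 = 0
Syndrome (s8...s1) = 0100 → position 4.

4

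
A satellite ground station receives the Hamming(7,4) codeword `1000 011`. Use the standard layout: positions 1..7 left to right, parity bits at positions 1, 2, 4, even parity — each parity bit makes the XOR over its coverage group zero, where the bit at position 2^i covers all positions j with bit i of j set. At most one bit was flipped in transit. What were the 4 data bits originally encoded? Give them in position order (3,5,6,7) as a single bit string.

0011

s1: b1⊕b3⊕b5⊕b7 = 1⊕0⊕0⊕1 = 0
s2: b2⊕b3⊕b6⊕b7 = 0⊕0⊕1⊕1 = 0
s4: b4⊕b5⊕b6⊕b7 = 0⊕0⊕1⊕1 = 0
Syndrome (s4...s1) = 000 → position 0 (no error).
No correction needed.
Data bits at positions 3,5,6,7: 0011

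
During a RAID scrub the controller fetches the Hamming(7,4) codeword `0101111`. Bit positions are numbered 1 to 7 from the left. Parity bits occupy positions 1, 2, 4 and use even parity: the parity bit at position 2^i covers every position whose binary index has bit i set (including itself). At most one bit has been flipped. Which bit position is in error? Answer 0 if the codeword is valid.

s1: b1⊕b3⊕b5⊕b7 = 0⊕0⊕1⊕1 = 0
s2: b2⊕b3⊕b6⊕b7 = 1⊕0⊕1⊕1 = 1
s4: b4⊕b5⊕b6⊕b7 = 1⊕1⊕1⊕1 = 0
Syndrome (s4...s1) = 010 → position 2.

2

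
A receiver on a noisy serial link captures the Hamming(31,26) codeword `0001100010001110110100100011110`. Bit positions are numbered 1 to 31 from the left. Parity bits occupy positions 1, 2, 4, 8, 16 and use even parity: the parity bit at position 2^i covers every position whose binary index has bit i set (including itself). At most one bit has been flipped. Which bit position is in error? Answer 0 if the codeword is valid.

0

s1: b1⊕b3⊕b5⊕b7⊕b9⊕b11⊕b13⊕b15⊕b17⊕b19⊕b21⊕b23⊕b25⊕b27⊕b29⊕b31 = 0⊕0⊕1⊕0⊕1⊕0⊕1⊕1⊕1⊕0⊕0⊕1⊕0⊕1⊕1⊕0 = 0
s2: b2⊕b3⊕b6⊕b7⊕b10⊕b11⊕b14⊕b15⊕b18⊕b19⊕b22⊕b23⊕b26⊕b27⊕b30⊕b31 = 0⊕0⊕0⊕0⊕0⊕0⊕1⊕1⊕1⊕0⊕0⊕1⊕0⊕1⊕1⊕0 = 0
s4: b4⊕b5⊕b6⊕b7⊕b12⊕b13⊕b14⊕b15⊕b20⊕b21⊕b22⊕b23⊕b28⊕b29⊕b30⊕b31 = 1⊕1⊕0⊕0⊕0⊕1⊕1⊕1⊕1⊕0⊕0⊕1⊕1⊕1⊕1⊕0 = 0
s8: b8⊕b9⊕b10⊕b11⊕b12⊕b13⊕b14⊕b15⊕b24⊕b25⊕b26⊕b27⊕b28⊕b29⊕b30⊕b31 = 0⊕1⊕0⊕0⊕0⊕1⊕1⊕1⊕0⊕0⊕0⊕1⊕1⊕1⊕1⊕0 = 0
s16: b16⊕b17⊕b18⊕b19⊕b20⊕b21⊕b22⊕b23⊕b24⊕b25⊕b26⊕b27⊕b28⊕b29⊕b30⊕b31 = 0⊕1⊕1⊕0⊕1⊕0⊕0⊕1⊕0⊕0⊕0⊕1⊕1⊕1⊕1⊕0 = 0
Syndrome (s16...s1) = 00000 → position 0 (no error).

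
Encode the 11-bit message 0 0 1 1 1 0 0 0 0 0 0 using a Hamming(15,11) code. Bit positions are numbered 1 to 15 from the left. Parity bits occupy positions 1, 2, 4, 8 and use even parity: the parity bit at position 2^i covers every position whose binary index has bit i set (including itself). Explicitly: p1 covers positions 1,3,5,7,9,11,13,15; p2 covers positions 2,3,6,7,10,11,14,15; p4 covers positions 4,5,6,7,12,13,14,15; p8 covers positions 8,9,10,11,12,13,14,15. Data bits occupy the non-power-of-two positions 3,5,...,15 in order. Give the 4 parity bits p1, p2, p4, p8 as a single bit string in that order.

0001

Place data bits at non-power-of-two positions: b3=0, b5=0, b6=1, b7=1, b9=1, b10=0, b11=0, b12=0, b13=0, b14=0, b15=0.
p1 = XOR of data positions {3,5,7,9,11,13,15} = 0⊕0⊕1⊕1⊕0⊕0⊕0 = 0
p2 = XOR of data positions {3,6,7,10,11,14,15} = 0⊕1⊕1⊕0⊕0⊕0⊕0 = 0
p4 = XOR of data positions {5,6,7,12,13,14,15} = 0⊕1⊕1⊕0⊕0⊕0⊕0 = 0
p8 = XOR of data positions {9,10,11,12,13,14,15} = 1⊕0⊕0⊕0⊕0⊕0⊕0 = 1
Parity bits p1,p2,p4,p8 = 0001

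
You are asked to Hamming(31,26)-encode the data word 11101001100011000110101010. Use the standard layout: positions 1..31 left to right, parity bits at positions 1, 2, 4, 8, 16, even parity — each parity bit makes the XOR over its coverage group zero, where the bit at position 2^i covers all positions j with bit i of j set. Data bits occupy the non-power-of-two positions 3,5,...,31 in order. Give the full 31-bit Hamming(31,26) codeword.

0111110110011001011000110101010

Place data bits at non-power-of-two positions: b3=1, b5=1, b6=1, b7=0, b9=1, b10=0, b11=0, b12=1, b13=1, b14=0, b15=0, b17=0, b18=1, b19=1, b20=0, b21=0, b22=0, b23=1, b24=1, b25=0, b26=1, b27=0, b28=1, b29=0, b30=1, b31=0.
p1 = XOR of data positions {3,5,7,9,11,13,15,17,19,21,23,25,27,29,31} = 1⊕1⊕0⊕1⊕0⊕1⊕0⊕0⊕1⊕0⊕1⊕0⊕0⊕0⊕0 = 0
p2 = XOR of data positions {3,6,7,10,11,14,15,18,19,22,23,26,27,30,31} = 1⊕1⊕0⊕0⊕0⊕0⊕0⊕1⊕1⊕0⊕1⊕1⊕0⊕1⊕0 = 1
p4 = XOR of data positions {5,6,7,12,13,14,15,20,21,22,23,28,29,30,31} = 1⊕1⊕0⊕1⊕1⊕0⊕0⊕0⊕0⊕0⊕1⊕1⊕0⊕1⊕0 = 1
p8 = XOR of data positions {9,10,11,12,13,14,15,24,25,26,27,28,29,30,31} = 1⊕0⊕0⊕1⊕1⊕0⊕0⊕1⊕0⊕1⊕0⊕1⊕0⊕1⊕0 = 1
p16 = XOR of data positions {17,18,19,20,21,22,23,24,25,26,27,28,29,30,31} = 0⊕1⊕1⊕0⊕0⊕0⊕1⊕1⊕0⊕1⊕0⊕1⊕0⊕1⊕0 = 1
Codeword b1..b31 = 0111110110011001011000110101010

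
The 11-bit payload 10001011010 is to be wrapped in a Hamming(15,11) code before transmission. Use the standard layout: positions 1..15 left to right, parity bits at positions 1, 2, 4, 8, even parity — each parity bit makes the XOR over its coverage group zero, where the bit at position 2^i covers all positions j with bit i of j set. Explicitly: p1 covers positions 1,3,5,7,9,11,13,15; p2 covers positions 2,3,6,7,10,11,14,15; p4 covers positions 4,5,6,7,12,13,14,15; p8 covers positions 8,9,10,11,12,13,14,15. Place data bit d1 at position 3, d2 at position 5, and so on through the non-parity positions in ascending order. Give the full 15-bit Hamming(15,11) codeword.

111000001011010

Place data bits at non-power-of-two positions: b3=1, b5=0, b6=0, b7=0, b9=1, b10=0, b11=1, b12=1, b13=0, b14=1, b15=0.
p1 = XOR of data positions {3,5,7,9,11,13,15} = 1⊕0⊕0⊕1⊕1⊕0⊕0 = 1
p2 = XOR of data positions {3,6,7,10,11,14,15} = 1⊕0⊕0⊕0⊕1⊕1⊕0 = 1
p4 = XOR of data positions {5,6,7,12,13,14,15} = 0⊕0⊕0⊕1⊕0⊕1⊕0 = 0
p8 = XOR of data positions {9,10,11,12,13,14,15} = 1⊕0⊕1⊕1⊕0⊕1⊕0 = 0
Codeword b1..b15 = 111000001011010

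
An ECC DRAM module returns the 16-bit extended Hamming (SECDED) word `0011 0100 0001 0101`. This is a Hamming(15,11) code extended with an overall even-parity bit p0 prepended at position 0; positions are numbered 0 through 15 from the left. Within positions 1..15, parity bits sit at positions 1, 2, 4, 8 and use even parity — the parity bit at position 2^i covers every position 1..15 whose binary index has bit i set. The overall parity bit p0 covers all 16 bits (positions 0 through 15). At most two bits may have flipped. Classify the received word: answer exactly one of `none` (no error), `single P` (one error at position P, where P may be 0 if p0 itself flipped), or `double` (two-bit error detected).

double

s1: b1⊕b3⊕b5⊕b7⊕b9⊕b11⊕b13⊕b15 = 0⊕1⊕1⊕0⊕0⊕1⊕1⊕1 = 1
s2: b2⊕b3⊕b6⊕b7⊕b10⊕b11⊕b14⊕b15 = 1⊕1⊕0⊕0⊕0⊕1⊕0⊕1 = 0
s4: b4⊕b5⊕b6⊕b7⊕b12⊕b13⊕b14⊕b15 = 0⊕1⊕0⊕0⊕0⊕1⊕0⊕1 = 1
s8: b8⊕b9⊕b10⊕b11⊕b12⊕b13⊕b14⊕b15 = 0⊕0⊕0⊕1⊕0⊕1⊕0⊕1 = 1
Syndrome (s8...s1) = 1101 → position 13.
Overall parity (XOR of all 16 bits, including p0): 0⊕0⊕1⊕1⊕0⊕1⊕0⊕0⊕0⊕0⊕0⊕1⊕0⊕1⊕0⊕1 = 0
Overall=0, syndrome position=13 → double-bit error detected (uncorrectable).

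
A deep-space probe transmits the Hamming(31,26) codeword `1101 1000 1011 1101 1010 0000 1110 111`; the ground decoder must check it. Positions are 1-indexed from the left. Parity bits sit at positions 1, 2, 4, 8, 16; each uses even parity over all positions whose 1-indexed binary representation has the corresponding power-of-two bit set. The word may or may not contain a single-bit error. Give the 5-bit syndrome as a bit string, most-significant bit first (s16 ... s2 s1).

s1: b1⊕b3⊕b5⊕b7⊕b9⊕b11⊕b13⊕b15⊕b17⊕b19⊕b21⊕b23⊕b25⊕b27⊕b29⊕b31 = 1⊕0⊕1⊕0⊕1⊕1⊕1⊕0⊕1⊕1⊕0⊕0⊕1⊕1⊕1⊕1 = 1
s2: b2⊕b3⊕b6⊕b7⊕b10⊕b11⊕b14⊕b15⊕b18⊕b19⊕b22⊕b23⊕b26⊕b27⊕b30⊕b31 = 1⊕0⊕0⊕0⊕0⊕1⊕1⊕0⊕0⊕1⊕0⊕0⊕1⊕1⊕1⊕1 = 0
s4: b4⊕b5⊕b6⊕b7⊕b12⊕b13⊕b14⊕b15⊕b20⊕b21⊕b22⊕b23⊕b28⊕b29⊕b30⊕b31 = 1⊕1⊕0⊕0⊕1⊕1⊕1⊕0⊕0⊕0⊕0⊕0⊕0⊕1⊕1⊕1 = 0
s8: b8⊕b9⊕b10⊕b11⊕b12⊕b13⊕b14⊕b15⊕b24⊕b25⊕b26⊕b27⊕b28⊕b29⊕b30⊕b31 = 0⊕1⊕0⊕1⊕1⊕1⊕1⊕0⊕0⊕1⊕1⊕1⊕0⊕1⊕1⊕1 = 1
s16: b16⊕b17⊕b18⊕b19⊕b20⊕b21⊕b22⊕b23⊕b24⊕b25⊕b26⊕b27⊕b28⊕b29⊕b30⊕b31 = 1⊕1⊕0⊕1⊕0⊕0⊕0⊕0⊕0⊕1⊕1⊕1⊕0⊕1⊕1⊕1 = 1
Syndrome (s16...s1) = 11001 → position 25.

11001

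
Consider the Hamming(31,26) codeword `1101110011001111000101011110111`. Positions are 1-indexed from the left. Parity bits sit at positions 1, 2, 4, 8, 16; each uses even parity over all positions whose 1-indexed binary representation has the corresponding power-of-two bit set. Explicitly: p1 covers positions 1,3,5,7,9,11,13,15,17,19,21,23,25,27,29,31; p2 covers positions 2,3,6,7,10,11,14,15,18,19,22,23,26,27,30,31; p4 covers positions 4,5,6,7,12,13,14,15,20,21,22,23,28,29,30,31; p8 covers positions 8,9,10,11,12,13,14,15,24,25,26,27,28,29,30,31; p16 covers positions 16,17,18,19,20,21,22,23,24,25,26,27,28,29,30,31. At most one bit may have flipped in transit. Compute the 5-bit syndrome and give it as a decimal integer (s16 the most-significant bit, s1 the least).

s1: b1⊕b3⊕b5⊕b7⊕b9⊕b11⊕b13⊕b15⊕b17⊕b19⊕b21⊕b23⊕b25⊕b27⊕b29⊕b31 = 1⊕0⊕1⊕0⊕1⊕0⊕1⊕1⊕0⊕0⊕0⊕0⊕1⊕1⊕1⊕1 = 1
s2: b2⊕b3⊕b6⊕b7⊕b10⊕b11⊕b14⊕b15⊕b18⊕b19⊕b22⊕b23⊕b26⊕b27⊕b30⊕b31 = 1⊕0⊕1⊕0⊕1⊕0⊕1⊕1⊕0⊕0⊕1⊕0⊕1⊕1⊕1⊕1 = 0
s4: b4⊕b5⊕b6⊕b7⊕b12⊕b13⊕b14⊕b15⊕b20⊕b21⊕b22⊕b23⊕b28⊕b29⊕b30⊕b31 = 1⊕1⊕1⊕0⊕0⊕1⊕1⊕1⊕1⊕0⊕1⊕0⊕0⊕1⊕1⊕1 = 1
s8: b8⊕b9⊕b10⊕b11⊕b12⊕b13⊕b14⊕b15⊕b24⊕b25⊕b26⊕b27⊕b28⊕b29⊕b30⊕b31 = 0⊕1⊕1⊕0⊕0⊕1⊕1⊕1⊕1⊕1⊕1⊕1⊕0⊕1⊕1⊕1 = 0
s16: b16⊕b17⊕b18⊕b19⊕b20⊕b21⊕b22⊕b23⊕b24⊕b25⊕b26⊕b27⊕b28⊕b29⊕b30⊕b31 = 1⊕0⊕0⊕0⊕1⊕0⊕1⊕0⊕1⊕1⊕1⊕1⊕0⊕1⊕1⊕1 = 0
Syndrome (s16...s1) = 00101 → position 5.

5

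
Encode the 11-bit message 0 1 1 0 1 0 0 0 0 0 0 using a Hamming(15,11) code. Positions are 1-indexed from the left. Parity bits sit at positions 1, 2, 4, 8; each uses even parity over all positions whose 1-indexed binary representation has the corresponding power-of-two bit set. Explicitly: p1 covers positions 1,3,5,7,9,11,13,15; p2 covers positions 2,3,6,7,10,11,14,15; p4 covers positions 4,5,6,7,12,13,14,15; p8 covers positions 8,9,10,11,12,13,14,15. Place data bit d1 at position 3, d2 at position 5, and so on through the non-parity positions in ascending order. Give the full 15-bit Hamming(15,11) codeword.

Place data bits at non-power-of-two positions: b3=0, b5=1, b6=1, b7=0, b9=1, b10=0, b11=0, b12=0, b13=0, b14=0, b15=0.
p1 = XOR of data positions {3,5,7,9,11,13,15} = 0⊕1⊕0⊕1⊕0⊕0⊕0 = 0
p2 = XOR of data positions {3,6,7,10,11,14,15} = 0⊕1⊕0⊕0⊕0⊕0⊕0 = 1
p4 = XOR of data positions {5,6,7,12,13,14,15} = 1⊕1⊕0⊕0⊕0⊕0⊕0 = 0
p8 = XOR of data positions {9,10,11,12,13,14,15} = 1⊕0⊕0⊕0⊕0⊕0⊕0 = 1
Codeword b1..b15 = 010011011000000

010011011000000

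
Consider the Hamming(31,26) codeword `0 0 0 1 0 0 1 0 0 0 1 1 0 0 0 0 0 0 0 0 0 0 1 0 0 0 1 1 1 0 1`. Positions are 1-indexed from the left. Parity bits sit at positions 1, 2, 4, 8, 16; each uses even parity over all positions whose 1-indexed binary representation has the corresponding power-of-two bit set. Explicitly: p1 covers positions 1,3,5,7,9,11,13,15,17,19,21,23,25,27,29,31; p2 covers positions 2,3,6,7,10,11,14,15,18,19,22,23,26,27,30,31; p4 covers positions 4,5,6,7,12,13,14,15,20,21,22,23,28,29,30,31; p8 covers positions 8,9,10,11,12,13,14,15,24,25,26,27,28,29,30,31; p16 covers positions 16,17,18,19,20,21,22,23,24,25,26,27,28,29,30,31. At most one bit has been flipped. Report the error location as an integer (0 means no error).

22

s1: b1⊕b3⊕b5⊕b7⊕b9⊕b11⊕b13⊕b15⊕b17⊕b19⊕b21⊕b23⊕b25⊕b27⊕b29⊕b31 = 0⊕0⊕0⊕1⊕0⊕1⊕0⊕0⊕0⊕0⊕0⊕1⊕0⊕1⊕1⊕1 = 0
s2: b2⊕b3⊕b6⊕b7⊕b10⊕b11⊕b14⊕b15⊕b18⊕b19⊕b22⊕b23⊕b26⊕b27⊕b30⊕b31 = 0⊕0⊕0⊕1⊕0⊕1⊕0⊕0⊕0⊕0⊕0⊕1⊕0⊕1⊕0⊕1 = 1
s4: b4⊕b5⊕b6⊕b7⊕b12⊕b13⊕b14⊕b15⊕b20⊕b21⊕b22⊕b23⊕b28⊕b29⊕b30⊕b31 = 1⊕0⊕0⊕1⊕1⊕0⊕0⊕0⊕0⊕0⊕0⊕1⊕1⊕1⊕0⊕1 = 1
s8: b8⊕b9⊕b10⊕b11⊕b12⊕b13⊕b14⊕b15⊕b24⊕b25⊕b26⊕b27⊕b28⊕b29⊕b30⊕b31 = 0⊕0⊕0⊕1⊕1⊕0⊕0⊕0⊕0⊕0⊕0⊕1⊕1⊕1⊕0⊕1 = 0
s16: b16⊕b17⊕b18⊕b19⊕b20⊕b21⊕b22⊕b23⊕b24⊕b25⊕b26⊕b27⊕b28⊕b29⊕b30⊕b31 = 0⊕0⊕0⊕0⊕0⊕0⊕0⊕1⊕0⊕0⊕0⊕1⊕1⊕1⊕0⊕1 = 1
Syndrome (s16...s1) = 10110 → position 22.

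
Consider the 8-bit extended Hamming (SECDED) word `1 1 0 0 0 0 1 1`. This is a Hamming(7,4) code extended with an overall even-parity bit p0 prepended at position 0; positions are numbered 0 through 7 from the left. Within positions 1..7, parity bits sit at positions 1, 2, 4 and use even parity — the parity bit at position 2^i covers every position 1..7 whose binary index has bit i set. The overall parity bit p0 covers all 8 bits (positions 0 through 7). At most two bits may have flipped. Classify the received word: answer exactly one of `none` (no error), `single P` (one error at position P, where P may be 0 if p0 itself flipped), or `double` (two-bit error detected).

s1: b1⊕b3⊕b5⊕b7 = 1⊕0⊕0⊕1 = 0
s2: b2⊕b3⊕b6⊕b7 = 0⊕0⊕1⊕1 = 0
s4: b4⊕b5⊕b6⊕b7 = 0⊕0⊕1⊕1 = 0
Syndrome (s4...s1) = 000 → position 0 (no error).
Overall parity (XOR of all 8 bits, including p0): 1⊕1⊕0⊕0⊕0⊕0⊕1⊕1 = 0
Overall=0, syndrome position=0 → no error.

none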